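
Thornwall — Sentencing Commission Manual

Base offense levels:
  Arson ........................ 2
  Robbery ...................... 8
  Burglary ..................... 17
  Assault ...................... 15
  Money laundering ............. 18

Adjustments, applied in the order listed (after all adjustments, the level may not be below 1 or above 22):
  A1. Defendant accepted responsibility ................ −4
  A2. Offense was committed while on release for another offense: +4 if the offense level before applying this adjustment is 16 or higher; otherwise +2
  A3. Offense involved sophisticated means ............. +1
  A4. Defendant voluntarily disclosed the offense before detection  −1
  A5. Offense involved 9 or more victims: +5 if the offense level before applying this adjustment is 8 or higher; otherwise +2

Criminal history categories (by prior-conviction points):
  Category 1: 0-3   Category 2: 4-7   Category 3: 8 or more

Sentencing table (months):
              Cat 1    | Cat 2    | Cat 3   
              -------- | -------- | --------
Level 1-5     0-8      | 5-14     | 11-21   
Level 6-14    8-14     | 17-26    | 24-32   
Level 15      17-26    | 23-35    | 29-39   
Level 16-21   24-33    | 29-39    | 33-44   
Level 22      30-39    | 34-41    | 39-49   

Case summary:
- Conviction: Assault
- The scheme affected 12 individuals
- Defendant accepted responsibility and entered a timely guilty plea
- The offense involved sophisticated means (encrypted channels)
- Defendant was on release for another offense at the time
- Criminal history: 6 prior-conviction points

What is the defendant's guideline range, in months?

Base offense level for assault: 15.
A1 applies: 15 − 4 = 11.
A2 applies (level before this adjustment is 11 < 16, so +2): 11 + 2 = 13.
A3 applies: 13 + 1 = 14.
A4 does not apply.
A5 applies (level before this adjustment is 14 ≥ 8, so +5): 14 + 5 = 19.
Final offense level: 19.
Criminal history: 6 prior points → Category 2 (4-7).
Level 19 falls in the 16-21 band.
Grid: Level 16-21 × Category 2 = 29-39 months.

29-39 months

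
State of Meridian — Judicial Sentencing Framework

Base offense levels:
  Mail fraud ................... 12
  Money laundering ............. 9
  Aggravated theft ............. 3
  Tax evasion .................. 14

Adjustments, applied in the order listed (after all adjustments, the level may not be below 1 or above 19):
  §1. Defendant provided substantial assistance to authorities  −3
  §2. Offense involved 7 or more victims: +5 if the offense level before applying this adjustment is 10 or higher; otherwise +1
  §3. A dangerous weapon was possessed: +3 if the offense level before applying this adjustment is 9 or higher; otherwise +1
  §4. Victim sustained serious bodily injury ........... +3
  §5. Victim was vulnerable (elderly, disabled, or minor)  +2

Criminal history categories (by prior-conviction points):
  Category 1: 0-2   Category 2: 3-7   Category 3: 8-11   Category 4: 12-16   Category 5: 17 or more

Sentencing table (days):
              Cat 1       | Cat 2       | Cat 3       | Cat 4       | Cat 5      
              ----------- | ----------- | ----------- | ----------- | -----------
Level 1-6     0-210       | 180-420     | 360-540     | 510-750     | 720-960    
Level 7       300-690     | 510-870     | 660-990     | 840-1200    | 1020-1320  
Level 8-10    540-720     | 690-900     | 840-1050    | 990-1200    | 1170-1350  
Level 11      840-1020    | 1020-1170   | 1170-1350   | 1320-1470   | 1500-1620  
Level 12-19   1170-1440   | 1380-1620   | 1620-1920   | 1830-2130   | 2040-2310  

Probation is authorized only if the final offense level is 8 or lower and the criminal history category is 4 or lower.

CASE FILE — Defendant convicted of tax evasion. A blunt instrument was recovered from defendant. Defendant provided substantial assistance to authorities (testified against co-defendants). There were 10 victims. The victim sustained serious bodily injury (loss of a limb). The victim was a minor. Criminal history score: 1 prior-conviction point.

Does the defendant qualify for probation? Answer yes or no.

Base offense level for tax evasion: 14.
§1 applies: 14 − 3 = 11.
§2 applies (level before this adjustment is 11 ≥ 10, so +5): 11 + 5 = 16.
§3 applies (level before this adjustment is 16 ≥ 9, so +3): 16 + 3 = 19.
§4 applies: 19 + 3 = 22.
§5 applies: 22 + 2 = 24.
Level 24 exceeds the maximum of 19; capped at 19.
Final offense level: 19.
Criminal history: 1 prior point → Category 1 (0-2).
Level 19 falls in the 12-19 band.
Grid: Level 12-19 × Category 1 = 1170-1440 days.
Probation check: level 19 > 8 and category 1 ≤ 4 → not eligible.

No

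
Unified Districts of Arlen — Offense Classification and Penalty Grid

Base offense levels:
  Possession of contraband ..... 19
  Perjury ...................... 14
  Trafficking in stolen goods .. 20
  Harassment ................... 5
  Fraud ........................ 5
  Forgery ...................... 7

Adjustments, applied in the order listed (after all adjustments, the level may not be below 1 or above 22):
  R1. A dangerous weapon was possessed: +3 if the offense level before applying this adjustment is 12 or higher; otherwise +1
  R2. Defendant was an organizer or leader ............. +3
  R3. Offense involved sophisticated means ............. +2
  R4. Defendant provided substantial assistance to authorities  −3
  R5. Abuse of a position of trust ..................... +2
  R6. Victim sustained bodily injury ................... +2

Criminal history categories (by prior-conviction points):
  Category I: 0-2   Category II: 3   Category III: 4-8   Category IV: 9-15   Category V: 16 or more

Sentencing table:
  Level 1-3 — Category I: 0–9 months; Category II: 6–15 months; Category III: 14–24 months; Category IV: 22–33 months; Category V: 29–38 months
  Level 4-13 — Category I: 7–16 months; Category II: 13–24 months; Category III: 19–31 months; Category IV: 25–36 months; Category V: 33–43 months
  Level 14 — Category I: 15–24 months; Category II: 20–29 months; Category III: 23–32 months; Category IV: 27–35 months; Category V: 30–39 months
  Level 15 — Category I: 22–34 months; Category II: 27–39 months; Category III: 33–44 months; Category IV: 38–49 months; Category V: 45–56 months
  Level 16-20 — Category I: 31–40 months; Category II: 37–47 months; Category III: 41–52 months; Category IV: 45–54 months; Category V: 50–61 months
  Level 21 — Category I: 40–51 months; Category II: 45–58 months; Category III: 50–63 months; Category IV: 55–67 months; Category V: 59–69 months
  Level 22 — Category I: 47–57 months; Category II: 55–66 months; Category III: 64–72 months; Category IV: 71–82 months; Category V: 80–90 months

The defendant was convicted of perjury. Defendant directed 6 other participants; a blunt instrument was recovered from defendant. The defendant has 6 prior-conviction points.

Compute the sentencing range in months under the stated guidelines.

Base offense level for perjury: 14.
R1 applies (level before this adjustment is 14 ≥ 12, so +3): 14 + 3 = 17.
R2 applies: 17 + 3 = 20.
R3 does not apply.
Final offense level: 20.
Criminal history: 6 prior points → Category III (4-8).
Level 20 falls in the 16-20 band.
Grid: Level 16-20 × Category III = 41-52 months.

41-52 months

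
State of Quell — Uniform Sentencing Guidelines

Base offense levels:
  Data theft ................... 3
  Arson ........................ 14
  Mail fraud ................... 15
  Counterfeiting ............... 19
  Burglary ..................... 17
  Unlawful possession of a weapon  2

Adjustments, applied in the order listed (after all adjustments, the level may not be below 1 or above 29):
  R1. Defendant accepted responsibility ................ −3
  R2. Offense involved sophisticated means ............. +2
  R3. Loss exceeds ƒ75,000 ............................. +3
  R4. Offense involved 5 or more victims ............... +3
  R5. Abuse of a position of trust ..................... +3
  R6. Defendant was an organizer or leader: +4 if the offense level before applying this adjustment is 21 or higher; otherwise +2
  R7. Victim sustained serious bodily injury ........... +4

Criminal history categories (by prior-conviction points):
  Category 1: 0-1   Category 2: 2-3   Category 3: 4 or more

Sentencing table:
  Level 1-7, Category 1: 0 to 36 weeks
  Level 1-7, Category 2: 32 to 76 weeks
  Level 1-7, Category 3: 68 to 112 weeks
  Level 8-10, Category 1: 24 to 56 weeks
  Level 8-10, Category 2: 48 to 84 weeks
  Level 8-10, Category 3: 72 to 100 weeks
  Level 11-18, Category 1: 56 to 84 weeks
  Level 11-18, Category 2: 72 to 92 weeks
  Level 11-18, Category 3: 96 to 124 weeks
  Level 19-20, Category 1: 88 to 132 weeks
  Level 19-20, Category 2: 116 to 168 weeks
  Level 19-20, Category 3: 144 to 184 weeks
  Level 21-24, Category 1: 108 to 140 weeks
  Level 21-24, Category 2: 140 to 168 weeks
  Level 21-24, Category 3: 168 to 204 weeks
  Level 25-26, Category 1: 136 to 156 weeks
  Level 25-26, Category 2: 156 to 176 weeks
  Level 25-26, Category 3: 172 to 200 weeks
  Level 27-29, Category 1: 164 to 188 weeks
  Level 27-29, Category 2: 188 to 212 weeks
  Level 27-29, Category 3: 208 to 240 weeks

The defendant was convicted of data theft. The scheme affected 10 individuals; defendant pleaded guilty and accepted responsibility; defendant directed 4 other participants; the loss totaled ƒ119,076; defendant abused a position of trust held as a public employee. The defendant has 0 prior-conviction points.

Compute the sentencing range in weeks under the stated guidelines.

Base offense level for data theft: 3.
R1 applies: 3 − 3 = 0.
R2 does not apply.
R3 applies: 0 + 3 = 3.
R4 applies: 3 + 3 = 6.
R5 applies: 6 + 3 = 9.
R6 applies (level before this adjustment is 9 < 21, so +2): 9 + 2 = 11.
R7 does not apply.
Final offense level: 11.
Criminal history: 0 prior points → Category 1 (0-1).
Level 11 falls in the 11-18 band.
Grid: Level 11-18 × Category 1 = 56-84 weeks.

56-84 weeks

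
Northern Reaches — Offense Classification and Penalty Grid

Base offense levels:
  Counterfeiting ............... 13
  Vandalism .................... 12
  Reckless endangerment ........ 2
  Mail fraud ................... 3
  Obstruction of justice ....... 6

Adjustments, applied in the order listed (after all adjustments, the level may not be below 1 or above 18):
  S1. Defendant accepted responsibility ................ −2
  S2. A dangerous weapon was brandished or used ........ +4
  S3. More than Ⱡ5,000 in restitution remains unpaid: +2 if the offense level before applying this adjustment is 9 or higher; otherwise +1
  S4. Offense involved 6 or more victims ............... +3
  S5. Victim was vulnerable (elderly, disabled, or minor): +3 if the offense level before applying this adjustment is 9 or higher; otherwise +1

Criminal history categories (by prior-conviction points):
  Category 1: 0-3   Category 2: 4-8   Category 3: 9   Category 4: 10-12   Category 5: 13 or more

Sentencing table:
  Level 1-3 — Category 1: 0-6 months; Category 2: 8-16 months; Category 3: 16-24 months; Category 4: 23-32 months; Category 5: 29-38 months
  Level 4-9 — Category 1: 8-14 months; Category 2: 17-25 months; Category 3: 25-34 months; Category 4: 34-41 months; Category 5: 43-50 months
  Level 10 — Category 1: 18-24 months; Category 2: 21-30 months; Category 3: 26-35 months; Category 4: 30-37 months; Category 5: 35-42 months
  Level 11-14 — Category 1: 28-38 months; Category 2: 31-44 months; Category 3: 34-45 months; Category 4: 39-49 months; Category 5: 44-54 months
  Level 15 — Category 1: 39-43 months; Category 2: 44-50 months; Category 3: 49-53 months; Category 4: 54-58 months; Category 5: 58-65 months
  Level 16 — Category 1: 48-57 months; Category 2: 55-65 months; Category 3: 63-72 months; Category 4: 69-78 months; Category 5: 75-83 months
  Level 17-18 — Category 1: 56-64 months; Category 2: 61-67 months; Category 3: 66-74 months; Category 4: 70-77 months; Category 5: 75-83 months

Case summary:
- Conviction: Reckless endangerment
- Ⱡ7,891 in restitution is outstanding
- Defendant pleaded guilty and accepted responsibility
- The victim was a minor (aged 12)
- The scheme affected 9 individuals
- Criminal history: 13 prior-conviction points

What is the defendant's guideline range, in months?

43-50 months

Base offense level for reckless endangerment: 2.
S1 applies: 2 − 2 = 0.
S2 does not apply.
S3 applies (level before this adjustment is 0 < 9, so +1): 0 + 1 = 1.
S4 applies: 1 + 3 = 4.
S5 applies (level before this adjustment is 4 < 9, so +1): 4 + 1 = 5.
Final offense level: 5.
Criminal history: 13 prior points → Category 5 (13+).
Level 5 falls in the 4-9 band.
Grid: Level 4-9 × Category 5 = 43-50 months.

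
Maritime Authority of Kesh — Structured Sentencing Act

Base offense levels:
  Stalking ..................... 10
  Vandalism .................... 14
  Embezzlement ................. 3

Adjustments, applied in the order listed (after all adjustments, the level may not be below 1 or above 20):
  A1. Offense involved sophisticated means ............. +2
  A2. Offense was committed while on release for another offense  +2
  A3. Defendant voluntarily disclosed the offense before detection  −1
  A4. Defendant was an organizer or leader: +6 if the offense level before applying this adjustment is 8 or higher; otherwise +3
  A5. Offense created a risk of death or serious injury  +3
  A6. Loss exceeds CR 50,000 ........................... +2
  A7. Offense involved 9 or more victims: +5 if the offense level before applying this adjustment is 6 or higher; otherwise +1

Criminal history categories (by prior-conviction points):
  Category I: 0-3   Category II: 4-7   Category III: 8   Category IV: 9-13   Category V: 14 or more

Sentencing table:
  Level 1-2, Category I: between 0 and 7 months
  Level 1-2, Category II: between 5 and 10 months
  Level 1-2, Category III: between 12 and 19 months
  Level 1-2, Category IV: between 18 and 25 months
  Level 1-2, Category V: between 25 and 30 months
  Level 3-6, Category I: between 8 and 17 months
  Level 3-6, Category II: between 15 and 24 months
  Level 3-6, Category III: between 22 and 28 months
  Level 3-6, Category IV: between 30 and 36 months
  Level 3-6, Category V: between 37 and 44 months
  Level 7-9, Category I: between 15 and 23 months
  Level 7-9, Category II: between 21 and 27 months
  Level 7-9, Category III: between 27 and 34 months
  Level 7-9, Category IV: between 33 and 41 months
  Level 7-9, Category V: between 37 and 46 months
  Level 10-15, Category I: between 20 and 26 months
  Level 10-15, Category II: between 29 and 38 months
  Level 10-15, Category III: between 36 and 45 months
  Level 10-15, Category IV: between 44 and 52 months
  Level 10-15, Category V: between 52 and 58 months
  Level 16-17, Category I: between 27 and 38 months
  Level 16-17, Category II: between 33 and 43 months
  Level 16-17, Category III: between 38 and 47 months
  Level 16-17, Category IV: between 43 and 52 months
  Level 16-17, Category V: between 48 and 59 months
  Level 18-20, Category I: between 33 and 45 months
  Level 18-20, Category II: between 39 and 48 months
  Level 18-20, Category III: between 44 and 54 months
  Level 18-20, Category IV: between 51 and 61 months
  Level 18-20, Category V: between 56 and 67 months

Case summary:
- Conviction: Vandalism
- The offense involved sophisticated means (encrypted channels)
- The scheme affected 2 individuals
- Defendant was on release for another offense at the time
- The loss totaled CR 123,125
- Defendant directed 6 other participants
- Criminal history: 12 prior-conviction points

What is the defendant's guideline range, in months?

Base offense level for vandalism: 14.
A1 applies: 14 + 2 = 16.
A2 applies: 16 + 2 = 18.
A3 does not apply.
A4 applies (level before this adjustment is 18 ≥ 8, so +6): 18 + 6 = 24.
A5 does not apply.
A6 applies: 24 + 2 = 26.
Level 26 exceeds the maximum of 20; capped at 20.
Final offense level: 20.
Criminal history: 12 prior points → Category IV (9-13).
Level 20 falls in the 18-20 band.
Grid: Level 18-20 × Category IV = 51-61 months.

51-61 months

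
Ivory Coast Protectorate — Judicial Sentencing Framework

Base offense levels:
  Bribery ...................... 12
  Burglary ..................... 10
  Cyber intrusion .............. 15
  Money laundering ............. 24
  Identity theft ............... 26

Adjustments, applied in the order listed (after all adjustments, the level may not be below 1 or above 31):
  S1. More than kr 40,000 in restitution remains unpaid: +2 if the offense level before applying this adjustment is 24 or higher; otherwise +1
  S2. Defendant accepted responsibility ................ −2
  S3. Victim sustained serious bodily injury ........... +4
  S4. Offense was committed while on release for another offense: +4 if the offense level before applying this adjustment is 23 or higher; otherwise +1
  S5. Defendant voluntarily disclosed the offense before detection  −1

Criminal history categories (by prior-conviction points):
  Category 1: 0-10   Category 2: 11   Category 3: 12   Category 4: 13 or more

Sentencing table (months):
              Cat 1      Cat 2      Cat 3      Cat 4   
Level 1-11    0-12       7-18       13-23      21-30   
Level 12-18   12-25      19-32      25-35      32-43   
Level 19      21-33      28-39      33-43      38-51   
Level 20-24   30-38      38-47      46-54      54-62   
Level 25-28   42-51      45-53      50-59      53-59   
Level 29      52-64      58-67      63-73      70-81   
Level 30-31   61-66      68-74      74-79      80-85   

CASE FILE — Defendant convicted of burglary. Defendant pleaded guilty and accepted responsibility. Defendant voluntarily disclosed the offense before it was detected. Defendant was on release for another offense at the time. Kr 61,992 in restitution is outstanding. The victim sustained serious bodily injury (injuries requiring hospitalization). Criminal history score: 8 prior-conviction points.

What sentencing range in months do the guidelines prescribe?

12-25 months

Base offense level for burglary: 10.
S1 applies (level before this adjustment is 10 < 24, so +1): 10 + 1 = 11.
S2 applies: 11 − 2 = 9.
S3 applies: 9 + 4 = 13.
S4 applies (level before this adjustment is 13 < 23, so +1): 13 + 1 = 14.
S5 applies: 14 − 1 = 13.
Final offense level: 13.
Criminal history: 8 prior points → Category 1 (0-10).
Level 13 falls in the 12-18 band.
Grid: Level 12-18 × Category 1 = 12-25 months.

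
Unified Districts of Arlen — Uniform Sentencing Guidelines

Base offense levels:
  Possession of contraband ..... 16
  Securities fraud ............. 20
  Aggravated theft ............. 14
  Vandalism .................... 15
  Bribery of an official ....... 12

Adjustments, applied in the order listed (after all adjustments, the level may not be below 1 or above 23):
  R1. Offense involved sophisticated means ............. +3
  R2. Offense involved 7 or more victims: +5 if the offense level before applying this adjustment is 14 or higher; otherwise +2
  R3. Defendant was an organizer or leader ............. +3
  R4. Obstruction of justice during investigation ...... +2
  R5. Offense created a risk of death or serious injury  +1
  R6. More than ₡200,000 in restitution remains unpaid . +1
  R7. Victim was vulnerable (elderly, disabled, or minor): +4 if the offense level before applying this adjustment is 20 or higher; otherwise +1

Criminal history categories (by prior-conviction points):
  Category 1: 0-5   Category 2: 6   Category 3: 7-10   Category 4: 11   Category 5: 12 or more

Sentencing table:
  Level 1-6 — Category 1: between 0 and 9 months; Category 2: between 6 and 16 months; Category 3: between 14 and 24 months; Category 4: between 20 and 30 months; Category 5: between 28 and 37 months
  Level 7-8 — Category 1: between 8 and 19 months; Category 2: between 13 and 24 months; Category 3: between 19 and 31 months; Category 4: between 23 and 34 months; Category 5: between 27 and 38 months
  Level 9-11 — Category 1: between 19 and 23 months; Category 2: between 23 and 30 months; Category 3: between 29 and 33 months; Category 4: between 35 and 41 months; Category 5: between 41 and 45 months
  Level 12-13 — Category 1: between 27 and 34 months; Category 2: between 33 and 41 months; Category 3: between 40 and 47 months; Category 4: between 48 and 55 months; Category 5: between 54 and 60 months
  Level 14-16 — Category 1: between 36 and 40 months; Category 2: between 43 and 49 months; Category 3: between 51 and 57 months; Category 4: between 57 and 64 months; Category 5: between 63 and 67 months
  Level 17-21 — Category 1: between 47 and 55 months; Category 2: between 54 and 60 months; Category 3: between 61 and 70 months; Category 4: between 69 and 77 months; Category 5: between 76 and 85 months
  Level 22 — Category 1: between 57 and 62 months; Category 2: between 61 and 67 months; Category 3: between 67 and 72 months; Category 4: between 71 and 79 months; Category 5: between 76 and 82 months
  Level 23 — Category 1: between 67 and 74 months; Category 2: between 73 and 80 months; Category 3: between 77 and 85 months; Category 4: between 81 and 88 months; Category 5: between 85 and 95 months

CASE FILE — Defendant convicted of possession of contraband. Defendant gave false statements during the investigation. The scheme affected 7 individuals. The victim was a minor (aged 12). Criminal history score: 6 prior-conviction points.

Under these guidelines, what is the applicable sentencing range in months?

73-80 months

Base offense level for possession of contraband: 16.
R1 does not apply.
R2 applies (level before this adjustment is 16 ≥ 14, so +5): 16 + 5 = 21.
R4 applies: 21 + 2 = 23.
R7 applies (level before this adjustment is 23 ≥ 20, so +4): 23 + 4 = 27.
Level 27 exceeds the maximum of 23; capped at 23.
Final offense level: 23.
Criminal history: 6 prior points → Category 2 (6).
Level 23 falls in the 23 band.
Grid: Level 23 × Category 2 = 73-80 months.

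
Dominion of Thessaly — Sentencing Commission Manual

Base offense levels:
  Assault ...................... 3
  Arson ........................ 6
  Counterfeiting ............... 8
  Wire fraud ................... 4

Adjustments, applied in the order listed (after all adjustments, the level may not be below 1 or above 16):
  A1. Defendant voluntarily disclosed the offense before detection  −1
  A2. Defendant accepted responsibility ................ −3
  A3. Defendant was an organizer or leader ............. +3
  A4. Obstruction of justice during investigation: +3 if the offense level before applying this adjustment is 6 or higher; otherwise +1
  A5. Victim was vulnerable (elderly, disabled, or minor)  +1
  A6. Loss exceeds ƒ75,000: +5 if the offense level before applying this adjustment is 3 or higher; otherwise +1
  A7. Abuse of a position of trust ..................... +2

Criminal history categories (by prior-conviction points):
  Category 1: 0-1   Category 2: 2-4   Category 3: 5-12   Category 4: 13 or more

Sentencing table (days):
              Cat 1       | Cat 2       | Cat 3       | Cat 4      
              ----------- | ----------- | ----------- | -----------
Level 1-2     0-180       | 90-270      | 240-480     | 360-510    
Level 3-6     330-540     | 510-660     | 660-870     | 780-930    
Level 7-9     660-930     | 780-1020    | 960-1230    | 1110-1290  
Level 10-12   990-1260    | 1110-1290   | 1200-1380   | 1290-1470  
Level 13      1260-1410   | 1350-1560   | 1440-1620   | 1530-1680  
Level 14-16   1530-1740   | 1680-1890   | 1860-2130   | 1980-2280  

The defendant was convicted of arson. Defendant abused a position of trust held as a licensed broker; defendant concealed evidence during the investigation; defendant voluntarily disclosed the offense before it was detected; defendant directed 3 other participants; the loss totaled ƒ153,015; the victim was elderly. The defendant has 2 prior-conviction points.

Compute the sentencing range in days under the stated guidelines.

1680-1890 days

Base offense level for arson: 6.
A1 applies: 6 − 1 = 5.
A3 applies: 5 + 3 = 8.
A4 applies (level before this adjustment is 8 ≥ 6, so +3): 8 + 3 = 11.
A5 applies: 11 + 1 = 12.
A6 applies (level before this adjustment is 12 ≥ 3, so +5): 12 + 5 = 17.
A7 applies: 17 + 2 = 19.
Level 19 exceeds the maximum of 16; capped at 16.
Final offense level: 16.
Criminal history: 2 prior points → Category 2 (2-4).
Level 16 falls in the 14-16 band.
Grid: Level 14-16 × Category 2 = 1680-1890 days.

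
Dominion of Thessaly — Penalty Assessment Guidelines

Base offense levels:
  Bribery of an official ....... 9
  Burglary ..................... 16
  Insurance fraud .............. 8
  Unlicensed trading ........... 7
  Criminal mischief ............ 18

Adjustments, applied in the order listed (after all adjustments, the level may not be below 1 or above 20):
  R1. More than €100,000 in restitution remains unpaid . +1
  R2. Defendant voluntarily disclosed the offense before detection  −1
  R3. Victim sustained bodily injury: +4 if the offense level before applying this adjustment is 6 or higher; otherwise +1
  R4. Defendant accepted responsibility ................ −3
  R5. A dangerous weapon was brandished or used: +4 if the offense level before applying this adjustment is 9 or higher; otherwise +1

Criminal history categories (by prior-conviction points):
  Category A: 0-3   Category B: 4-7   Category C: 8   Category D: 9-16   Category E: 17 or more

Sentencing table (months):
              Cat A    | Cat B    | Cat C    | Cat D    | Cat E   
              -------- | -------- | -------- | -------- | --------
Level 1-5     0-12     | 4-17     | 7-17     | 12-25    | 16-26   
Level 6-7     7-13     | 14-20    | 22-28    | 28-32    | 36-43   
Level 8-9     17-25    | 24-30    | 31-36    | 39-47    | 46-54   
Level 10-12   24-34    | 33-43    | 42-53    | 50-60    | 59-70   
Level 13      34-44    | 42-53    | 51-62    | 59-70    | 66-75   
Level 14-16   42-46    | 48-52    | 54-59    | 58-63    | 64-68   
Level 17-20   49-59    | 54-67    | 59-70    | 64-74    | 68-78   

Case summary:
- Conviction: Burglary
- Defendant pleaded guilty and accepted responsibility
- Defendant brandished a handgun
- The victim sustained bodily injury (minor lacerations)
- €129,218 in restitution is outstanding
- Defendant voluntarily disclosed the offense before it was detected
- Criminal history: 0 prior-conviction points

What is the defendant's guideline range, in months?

Base offense level for burglary: 16.
R1 applies: 16 + 1 = 17.
R2 applies: 17 − 1 = 16.
R3 applies (level before this adjustment is 16 ≥ 6, so +4): 16 + 4 = 20.
R4 applies: 20 − 3 = 17.
R5 applies (level before this adjustment is 17 ≥ 9, so +4): 17 + 4 = 21.
Level 21 exceeds the maximum of 20; capped at 20.
Final offense level: 20.
Criminal history: 0 prior points → Category A (0-3).
Level 20 falls in the 17-20 band.
Grid: Level 17-20 × Category A = 49-59 months.

49-59 months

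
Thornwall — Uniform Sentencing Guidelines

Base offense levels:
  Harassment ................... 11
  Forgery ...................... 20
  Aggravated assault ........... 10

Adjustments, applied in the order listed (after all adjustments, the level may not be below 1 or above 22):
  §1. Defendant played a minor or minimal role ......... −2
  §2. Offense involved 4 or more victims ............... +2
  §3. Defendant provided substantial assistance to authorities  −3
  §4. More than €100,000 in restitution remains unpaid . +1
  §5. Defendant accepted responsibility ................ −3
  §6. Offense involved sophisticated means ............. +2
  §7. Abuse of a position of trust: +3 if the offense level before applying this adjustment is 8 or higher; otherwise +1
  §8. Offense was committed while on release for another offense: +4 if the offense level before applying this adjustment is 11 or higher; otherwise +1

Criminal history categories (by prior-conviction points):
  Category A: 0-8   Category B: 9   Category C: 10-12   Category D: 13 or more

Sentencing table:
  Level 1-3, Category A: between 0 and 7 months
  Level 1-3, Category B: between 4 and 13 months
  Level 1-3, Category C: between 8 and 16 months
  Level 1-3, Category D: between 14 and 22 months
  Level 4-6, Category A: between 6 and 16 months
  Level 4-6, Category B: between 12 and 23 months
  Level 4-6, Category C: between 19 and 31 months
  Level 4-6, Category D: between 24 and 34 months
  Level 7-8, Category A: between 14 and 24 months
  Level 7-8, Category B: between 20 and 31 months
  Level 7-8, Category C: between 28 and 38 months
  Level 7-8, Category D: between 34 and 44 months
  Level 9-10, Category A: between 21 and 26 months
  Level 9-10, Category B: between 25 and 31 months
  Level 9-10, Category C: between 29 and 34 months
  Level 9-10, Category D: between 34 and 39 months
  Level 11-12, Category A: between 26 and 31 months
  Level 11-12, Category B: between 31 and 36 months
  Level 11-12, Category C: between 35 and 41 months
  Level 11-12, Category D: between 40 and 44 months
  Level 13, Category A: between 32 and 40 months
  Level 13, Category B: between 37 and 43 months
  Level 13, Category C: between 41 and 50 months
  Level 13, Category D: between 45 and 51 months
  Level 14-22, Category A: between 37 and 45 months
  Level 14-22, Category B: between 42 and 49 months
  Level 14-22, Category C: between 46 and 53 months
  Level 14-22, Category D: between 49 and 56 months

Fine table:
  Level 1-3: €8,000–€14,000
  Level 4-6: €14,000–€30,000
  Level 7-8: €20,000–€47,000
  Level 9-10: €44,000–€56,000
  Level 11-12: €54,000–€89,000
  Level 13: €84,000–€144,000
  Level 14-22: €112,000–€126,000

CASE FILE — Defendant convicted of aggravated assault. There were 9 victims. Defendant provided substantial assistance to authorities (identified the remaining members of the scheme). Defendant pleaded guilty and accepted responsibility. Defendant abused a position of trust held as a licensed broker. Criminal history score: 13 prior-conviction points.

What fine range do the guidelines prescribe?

€20,000–€47,000

Base offense level for aggravated assault: 10.
§2 applies: 10 + 2 = 12.
§3 applies: 12 − 3 = 9.
§4 does not apply.
§5 applies: 9 − 3 = 6.
§6 does not apply.
§7 applies (level before this adjustment is 6 < 8, so +1): 6 + 1 = 7.
§8 does not apply.
Final offense level: 7.
Level 7 falls in the 7-8 band.
Fine table: Level 7-8 → €20,000–€47,000.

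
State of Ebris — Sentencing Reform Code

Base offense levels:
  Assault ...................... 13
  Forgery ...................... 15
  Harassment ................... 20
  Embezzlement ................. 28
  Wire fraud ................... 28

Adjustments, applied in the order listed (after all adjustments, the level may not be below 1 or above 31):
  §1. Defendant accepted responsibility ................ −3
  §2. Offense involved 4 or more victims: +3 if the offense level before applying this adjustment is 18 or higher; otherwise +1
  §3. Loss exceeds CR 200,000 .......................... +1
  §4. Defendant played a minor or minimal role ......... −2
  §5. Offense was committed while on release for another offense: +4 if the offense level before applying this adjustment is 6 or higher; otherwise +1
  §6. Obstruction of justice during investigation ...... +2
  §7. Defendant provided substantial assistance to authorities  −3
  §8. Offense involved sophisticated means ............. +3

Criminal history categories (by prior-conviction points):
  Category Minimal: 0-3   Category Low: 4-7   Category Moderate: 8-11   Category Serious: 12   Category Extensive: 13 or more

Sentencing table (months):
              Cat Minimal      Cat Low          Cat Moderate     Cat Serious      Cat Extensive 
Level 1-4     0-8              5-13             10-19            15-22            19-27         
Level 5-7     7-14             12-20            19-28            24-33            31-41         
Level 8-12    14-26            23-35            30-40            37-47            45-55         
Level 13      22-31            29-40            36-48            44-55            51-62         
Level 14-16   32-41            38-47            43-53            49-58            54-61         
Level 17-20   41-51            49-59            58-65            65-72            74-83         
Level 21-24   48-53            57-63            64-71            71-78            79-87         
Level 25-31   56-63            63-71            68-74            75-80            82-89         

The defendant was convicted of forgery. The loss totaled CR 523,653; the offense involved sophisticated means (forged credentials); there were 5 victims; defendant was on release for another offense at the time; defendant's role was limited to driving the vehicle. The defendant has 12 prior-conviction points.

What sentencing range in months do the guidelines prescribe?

71-78 months

Base offense level for forgery: 15.
§1 does not apply.
§2 applies (level before this adjustment is 15 < 18, so +1): 15 + 1 = 16.
§3 applies: 16 + 1 = 17.
§4 applies: 17 − 2 = 15.
§5 applies (level before this adjustment is 15 ≥ 6, so +4): 15 + 4 = 19.
§6 does not apply.
§8 applies: 19 + 3 = 22.
Final offense level: 22.
Criminal history: 12 prior points → Category Serious (12).
Level 22 falls in the 21-24 band.
Grid: Level 21-24 × Category Serious = 71-78 months.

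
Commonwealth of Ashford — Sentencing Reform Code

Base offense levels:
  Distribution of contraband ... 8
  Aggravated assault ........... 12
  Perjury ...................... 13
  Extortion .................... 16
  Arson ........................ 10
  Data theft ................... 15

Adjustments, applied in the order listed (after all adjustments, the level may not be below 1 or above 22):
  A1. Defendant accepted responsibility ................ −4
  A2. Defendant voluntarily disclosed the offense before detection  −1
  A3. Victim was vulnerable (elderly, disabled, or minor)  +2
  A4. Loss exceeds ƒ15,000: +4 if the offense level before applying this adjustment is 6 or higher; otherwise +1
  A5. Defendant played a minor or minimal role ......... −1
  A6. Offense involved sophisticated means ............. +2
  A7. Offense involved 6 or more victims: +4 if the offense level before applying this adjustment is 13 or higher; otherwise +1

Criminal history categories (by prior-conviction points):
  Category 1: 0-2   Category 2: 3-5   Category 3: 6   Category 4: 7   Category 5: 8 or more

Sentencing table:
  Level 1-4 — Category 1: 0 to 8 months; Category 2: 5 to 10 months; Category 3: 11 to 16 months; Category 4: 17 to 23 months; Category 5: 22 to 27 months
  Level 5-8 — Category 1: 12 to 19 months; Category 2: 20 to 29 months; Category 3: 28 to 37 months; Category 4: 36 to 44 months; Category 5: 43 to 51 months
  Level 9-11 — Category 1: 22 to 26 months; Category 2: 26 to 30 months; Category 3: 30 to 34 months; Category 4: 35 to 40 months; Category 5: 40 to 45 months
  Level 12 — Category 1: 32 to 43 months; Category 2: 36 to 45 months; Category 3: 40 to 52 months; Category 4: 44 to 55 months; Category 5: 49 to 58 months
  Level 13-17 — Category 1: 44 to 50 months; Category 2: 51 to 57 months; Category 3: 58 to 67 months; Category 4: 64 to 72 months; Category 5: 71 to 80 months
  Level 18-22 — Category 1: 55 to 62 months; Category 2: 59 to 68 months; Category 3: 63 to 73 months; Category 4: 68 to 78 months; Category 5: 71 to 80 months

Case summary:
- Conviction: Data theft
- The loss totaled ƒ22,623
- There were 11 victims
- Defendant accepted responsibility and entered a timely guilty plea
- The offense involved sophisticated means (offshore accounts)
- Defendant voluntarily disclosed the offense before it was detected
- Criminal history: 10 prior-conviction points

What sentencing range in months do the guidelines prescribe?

71-80 months

Base offense level for data theft: 15.
A1 applies: 15 − 4 = 11.
A2 applies: 11 − 1 = 10.
A3 does not apply.
A4 applies (level before this adjustment is 10 ≥ 6, so +4): 10 + 4 = 14.
A6 applies: 14 + 2 = 16.
A7 applies (level before this adjustment is 16 ≥ 13, so +4): 16 + 4 = 20.
Final offense level: 20.
Criminal history: 10 prior points → Category 5 (8+).
Level 20 falls in the 18-22 band.
Grid: Level 18-22 × Category 5 = 71-80 months.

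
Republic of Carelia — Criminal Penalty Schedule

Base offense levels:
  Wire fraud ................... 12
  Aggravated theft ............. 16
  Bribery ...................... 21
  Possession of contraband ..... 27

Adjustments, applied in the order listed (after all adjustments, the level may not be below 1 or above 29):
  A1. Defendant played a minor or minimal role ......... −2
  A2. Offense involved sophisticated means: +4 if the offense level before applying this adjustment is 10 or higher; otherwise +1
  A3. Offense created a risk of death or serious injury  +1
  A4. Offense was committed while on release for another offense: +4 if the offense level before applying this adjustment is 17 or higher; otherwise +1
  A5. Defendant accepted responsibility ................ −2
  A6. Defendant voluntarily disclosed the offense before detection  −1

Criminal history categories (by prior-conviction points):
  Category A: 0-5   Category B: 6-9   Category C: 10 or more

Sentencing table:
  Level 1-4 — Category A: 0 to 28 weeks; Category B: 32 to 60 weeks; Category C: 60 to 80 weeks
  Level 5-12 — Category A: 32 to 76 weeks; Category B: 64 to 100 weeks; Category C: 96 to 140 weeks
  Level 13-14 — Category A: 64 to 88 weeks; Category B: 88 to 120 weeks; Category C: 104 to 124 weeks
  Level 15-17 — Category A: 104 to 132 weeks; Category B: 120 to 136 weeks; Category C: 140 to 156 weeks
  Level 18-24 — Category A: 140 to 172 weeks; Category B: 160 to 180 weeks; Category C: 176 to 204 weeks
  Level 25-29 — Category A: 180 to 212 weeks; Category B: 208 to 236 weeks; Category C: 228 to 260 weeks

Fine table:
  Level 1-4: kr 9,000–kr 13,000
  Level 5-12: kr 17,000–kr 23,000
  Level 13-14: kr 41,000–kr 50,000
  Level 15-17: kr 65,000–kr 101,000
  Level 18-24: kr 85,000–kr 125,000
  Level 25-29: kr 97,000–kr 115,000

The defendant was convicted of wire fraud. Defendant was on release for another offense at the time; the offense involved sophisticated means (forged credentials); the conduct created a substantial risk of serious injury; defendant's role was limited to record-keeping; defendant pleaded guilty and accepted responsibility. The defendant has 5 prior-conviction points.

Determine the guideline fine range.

kr 41,000–kr 50,000

Base offense level for wire fraud: 12.
A1 applies: 12 − 2 = 10.
A2 applies (level before this adjustment is 10 ≥ 10, so +4): 10 + 4 = 14.
A3 applies: 14 + 1 = 15.
A4 applies (level before this adjustment is 15 < 17, so +1): 15 + 1 = 16.
A5 applies: 16 − 2 = 14.
Final offense level: 14.
Level 14 falls in the 13-14 band.
Fine table: Level 13-14 → kr 41,000–kr 50,000.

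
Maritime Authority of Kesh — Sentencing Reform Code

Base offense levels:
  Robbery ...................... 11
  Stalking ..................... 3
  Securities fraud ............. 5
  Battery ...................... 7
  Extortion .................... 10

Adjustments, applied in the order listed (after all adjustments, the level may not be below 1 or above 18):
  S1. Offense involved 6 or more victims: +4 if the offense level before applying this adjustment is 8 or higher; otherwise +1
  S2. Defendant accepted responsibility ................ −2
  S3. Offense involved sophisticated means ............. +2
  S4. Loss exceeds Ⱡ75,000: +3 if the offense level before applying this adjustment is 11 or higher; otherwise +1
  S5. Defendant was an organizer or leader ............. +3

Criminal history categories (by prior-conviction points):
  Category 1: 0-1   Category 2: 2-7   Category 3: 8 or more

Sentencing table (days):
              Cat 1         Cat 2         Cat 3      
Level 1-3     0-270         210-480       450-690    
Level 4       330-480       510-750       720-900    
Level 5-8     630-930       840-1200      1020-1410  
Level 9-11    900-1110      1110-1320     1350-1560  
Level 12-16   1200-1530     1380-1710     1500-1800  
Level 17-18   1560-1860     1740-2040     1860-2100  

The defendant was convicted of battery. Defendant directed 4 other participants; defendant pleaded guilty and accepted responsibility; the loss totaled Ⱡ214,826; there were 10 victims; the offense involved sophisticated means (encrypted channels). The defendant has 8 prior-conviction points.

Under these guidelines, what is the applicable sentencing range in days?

Base offense level for battery: 7.
S1 applies (level before this adjustment is 7 < 8, so +1): 7 + 1 = 8.
S2 applies: 8 − 2 = 6.
S3 applies: 6 + 2 = 8.
S4 applies (level before this adjustment is 8 < 11, so +1): 8 + 1 = 9.
S5 applies: 9 + 3 = 12.
Final offense level: 12.
Criminal history: 8 prior points → Category 3 (8+).
Level 12 falls in the 12-16 band.
Grid: Level 12-16 × Category 3 = 1500-1800 days.

1500-1800 days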